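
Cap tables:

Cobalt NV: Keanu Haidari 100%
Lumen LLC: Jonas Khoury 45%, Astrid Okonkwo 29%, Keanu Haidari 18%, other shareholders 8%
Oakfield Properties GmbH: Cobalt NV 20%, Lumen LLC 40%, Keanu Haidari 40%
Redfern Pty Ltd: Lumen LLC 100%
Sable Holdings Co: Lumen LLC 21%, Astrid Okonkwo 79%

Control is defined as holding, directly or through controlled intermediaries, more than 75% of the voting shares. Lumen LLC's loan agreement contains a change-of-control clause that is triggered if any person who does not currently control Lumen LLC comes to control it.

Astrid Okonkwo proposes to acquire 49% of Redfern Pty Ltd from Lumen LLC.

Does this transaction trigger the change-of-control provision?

No

The purchase adds only to Astrid's holdings (Lumen's stake shrinks), so Astrid is the only person who could newly come to control Lumen.
Astrid holds 79% of Sable, so Astrid controls Sable.
In Lumen, Astrid's side holds only 29%, not > 75%.
So before the transaction, Astrid does not control Lumen.
After the purchase, Astrid holds 49% of Redfern directly, and Lumen's stake falls to 51%.
Astrid's side now holds 49% of Redfern, not > 75%, so Astrid still does not control Redfern.
After the transaction, Astrid's side holds 29% of Lumen, not > 75%, so Astrid still does not control Lumen.
No new person acquires control, so the clause is not triggered.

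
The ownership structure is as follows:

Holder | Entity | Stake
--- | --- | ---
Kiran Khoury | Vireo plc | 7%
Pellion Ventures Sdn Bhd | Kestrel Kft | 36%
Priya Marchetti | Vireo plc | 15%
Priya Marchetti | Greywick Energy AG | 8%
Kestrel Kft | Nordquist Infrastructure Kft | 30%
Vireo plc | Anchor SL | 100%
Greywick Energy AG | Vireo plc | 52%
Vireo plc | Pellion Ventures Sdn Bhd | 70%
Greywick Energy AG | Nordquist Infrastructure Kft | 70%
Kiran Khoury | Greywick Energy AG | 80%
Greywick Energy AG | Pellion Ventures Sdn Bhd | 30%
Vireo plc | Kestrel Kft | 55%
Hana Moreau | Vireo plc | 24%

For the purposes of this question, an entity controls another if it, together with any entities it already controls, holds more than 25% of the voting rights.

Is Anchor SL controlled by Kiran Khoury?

Yes

Kiran holds 80% of Greywick, so Kiran controls Greywick.
Greywick and Kiran together hold 52% + 7% = 59% of Vireo, so Kiran controls Vireo.
Vireo holds 100% of Anchor, so Kiran controls Anchor.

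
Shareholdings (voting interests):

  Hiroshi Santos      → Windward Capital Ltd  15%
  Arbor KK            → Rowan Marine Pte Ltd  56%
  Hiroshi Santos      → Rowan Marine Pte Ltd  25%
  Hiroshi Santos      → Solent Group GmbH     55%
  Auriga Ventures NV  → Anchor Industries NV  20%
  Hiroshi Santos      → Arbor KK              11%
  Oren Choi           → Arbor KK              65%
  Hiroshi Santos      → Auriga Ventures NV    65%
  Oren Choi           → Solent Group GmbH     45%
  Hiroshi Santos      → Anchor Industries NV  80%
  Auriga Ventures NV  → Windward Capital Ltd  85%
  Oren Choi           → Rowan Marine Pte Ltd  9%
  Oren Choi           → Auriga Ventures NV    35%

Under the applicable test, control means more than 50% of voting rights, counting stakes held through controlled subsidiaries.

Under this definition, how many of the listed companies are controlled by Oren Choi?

2

Oren holds 65% of Arbor, so Oren controls Arbor.
Oren and Arbor together hold 9% + 56% = 65% of Rowan, so Oren controls Rowan.
No other company's threshold is met.
Oren controls 2 companies.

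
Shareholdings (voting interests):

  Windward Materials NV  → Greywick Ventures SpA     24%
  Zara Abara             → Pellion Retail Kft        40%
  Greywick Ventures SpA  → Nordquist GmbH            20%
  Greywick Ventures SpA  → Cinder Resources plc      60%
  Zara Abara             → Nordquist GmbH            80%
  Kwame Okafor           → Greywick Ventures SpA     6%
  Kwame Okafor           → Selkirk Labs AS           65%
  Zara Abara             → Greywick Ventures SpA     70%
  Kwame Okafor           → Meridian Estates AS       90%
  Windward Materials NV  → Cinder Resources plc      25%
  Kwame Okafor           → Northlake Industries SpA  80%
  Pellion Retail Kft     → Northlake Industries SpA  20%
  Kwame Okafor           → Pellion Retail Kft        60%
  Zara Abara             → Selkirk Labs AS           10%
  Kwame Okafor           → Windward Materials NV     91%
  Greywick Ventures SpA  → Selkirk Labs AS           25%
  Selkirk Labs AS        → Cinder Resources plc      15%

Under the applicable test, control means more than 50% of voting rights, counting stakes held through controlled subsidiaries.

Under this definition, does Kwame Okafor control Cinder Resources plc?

Kwame holds 91% of Windward, so Kwame controls Windward.
Kwame holds 60% of Pellion, so Kwame controls Pellion.
Kwame holds 65% of Selkirk, so Kwame controls Selkirk.
Kwame and Pellion together hold 80% + 20% = 100% of Northlake, so Kwame controls Northlake.
Kwame holds 90% of Meridian, so Kwame controls Meridian.
In Cinder, Kwame's side holds only 15% + 25% = 40%, not > 50%.
So Kwame does not control Cinder.

No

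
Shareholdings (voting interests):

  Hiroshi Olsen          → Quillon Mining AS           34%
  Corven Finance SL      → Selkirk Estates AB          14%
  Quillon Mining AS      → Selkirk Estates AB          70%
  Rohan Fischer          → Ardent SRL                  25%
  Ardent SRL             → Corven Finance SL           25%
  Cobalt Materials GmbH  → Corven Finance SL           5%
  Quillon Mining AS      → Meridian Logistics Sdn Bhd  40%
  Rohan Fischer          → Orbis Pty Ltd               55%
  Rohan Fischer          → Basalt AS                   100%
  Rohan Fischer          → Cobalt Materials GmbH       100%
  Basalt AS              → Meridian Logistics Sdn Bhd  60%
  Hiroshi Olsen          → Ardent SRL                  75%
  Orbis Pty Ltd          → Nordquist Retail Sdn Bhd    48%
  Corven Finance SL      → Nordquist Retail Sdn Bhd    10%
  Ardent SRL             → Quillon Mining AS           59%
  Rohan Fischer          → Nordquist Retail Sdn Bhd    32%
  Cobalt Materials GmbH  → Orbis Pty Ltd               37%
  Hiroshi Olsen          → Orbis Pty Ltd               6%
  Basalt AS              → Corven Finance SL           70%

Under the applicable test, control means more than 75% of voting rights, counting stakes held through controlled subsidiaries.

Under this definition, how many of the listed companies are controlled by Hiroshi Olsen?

0

Hiroshi's largest direct stake is 75% in Ardent, which does not meet the threshold.
Hiroshi controls 0 companies.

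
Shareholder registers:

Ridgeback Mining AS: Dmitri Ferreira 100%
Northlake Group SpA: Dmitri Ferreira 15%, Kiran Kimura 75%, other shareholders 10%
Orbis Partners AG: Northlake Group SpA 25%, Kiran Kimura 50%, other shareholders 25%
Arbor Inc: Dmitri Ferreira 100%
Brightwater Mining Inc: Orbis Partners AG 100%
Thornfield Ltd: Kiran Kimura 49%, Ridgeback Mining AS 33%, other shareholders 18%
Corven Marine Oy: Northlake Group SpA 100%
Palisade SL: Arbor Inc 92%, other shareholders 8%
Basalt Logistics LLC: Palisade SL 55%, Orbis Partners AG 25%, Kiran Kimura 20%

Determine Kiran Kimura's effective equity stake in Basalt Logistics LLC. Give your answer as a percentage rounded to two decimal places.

Kiran reaches Basalt along 3 paths.
Via Northlake → Orbis: 75% × 25% × 25% = 4.6875%.
Via Orbis: 50% × 25% = 12.5%.
Direct stake: 20% = 20%.
Total: 4.6875% + 12.5% + 20% = 37.1875%.
Rounded: 37.19%.

37.19%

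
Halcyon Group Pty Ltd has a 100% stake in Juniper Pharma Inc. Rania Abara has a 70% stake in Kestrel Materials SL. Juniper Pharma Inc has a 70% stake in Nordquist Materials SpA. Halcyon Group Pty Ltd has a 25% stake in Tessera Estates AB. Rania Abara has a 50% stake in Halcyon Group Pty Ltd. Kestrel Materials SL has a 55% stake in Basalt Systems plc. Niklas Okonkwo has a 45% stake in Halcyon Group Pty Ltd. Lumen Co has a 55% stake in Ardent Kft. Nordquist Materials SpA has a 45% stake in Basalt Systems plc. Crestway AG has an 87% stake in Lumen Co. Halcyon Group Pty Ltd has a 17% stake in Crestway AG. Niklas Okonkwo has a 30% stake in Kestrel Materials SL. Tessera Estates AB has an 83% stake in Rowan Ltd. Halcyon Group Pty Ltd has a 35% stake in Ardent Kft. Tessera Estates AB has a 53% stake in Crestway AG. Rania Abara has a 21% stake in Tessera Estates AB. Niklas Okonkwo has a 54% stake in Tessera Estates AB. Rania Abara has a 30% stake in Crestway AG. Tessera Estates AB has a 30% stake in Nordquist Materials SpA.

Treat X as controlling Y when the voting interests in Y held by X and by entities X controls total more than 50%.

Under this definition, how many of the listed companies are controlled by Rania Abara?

Rania holds 70% of Kestrel, so Rania controls Kestrel.
Kestrel holds 55% of Basalt, so Rania controls Basalt.
No other company's threshold is met.
Rania controls 2 companies.

2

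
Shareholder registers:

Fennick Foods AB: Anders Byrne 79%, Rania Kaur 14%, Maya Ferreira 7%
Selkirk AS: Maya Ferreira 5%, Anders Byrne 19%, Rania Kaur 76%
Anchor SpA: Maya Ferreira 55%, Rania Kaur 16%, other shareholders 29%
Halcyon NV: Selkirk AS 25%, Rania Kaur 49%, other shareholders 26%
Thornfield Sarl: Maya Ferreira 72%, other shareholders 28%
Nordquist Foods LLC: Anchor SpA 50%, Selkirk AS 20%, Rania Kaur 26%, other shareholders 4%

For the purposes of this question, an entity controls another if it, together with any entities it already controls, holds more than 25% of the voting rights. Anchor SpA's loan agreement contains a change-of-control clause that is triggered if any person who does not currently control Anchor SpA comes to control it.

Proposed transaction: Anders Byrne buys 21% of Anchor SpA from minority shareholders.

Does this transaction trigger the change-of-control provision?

No

The purchase changes only Anders's holdings, so Anders is the only person who could newly come to control Anchor.
Anders holds 79% of Fennick, so Anders controls Fennick.
Neither Anders nor any entity Anders controls holds any voting interest in Anchor.
So before the transaction, Anders does not control Anchor.
After the purchase, Anders holds 21% of Anchor directly.
After the transaction, Anders's side holds 21% of Anchor, not > 25%, so Anders still does not control Anchor.
No new person acquires control, so the clause is not triggered.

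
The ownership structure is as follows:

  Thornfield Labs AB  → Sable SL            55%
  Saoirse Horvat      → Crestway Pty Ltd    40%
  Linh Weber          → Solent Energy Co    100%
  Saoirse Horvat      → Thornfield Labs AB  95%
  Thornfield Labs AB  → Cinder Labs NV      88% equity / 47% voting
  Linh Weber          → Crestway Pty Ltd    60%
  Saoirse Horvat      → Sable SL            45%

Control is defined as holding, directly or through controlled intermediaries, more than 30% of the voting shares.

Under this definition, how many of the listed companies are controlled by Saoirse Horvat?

Saoirse holds 95% of Thornfield, so Saoirse controls Thornfield.
Thornfield holds 47% of Cinder, so Saoirse controls Cinder.
Saoirse holds 40% of Crestway, so Saoirse controls Crestway.
Thornfield and Saoirse together hold 55% + 45% = 100% of Sable, so Saoirse controls Sable.
No other company's threshold is met.
Saoirse controls 4 companies.

4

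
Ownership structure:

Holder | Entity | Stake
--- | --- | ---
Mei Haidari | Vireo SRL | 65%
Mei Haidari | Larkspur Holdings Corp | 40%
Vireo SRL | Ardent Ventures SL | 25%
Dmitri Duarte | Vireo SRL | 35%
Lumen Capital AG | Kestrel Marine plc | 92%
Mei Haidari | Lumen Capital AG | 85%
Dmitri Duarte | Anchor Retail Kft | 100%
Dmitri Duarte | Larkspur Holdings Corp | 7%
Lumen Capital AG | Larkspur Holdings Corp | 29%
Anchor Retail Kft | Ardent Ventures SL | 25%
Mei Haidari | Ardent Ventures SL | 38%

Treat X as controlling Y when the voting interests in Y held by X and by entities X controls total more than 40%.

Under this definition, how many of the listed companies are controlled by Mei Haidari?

Mei holds 65% of Vireo, so Mei controls Vireo.
Mei holds 85% of Lumen, so Mei controls Lumen.
Lumen and Mei together hold 29% + 40% = 69% of Larkspur, so Mei controls Larkspur.
Lumen holds 92% of Kestrel, so Mei controls Kestrel.
Vireo and Mei together hold 25% + 38% = 63% of Ardent, so Mei controls Ardent.
No other company's threshold is met.
Mei controls 5 companies.

5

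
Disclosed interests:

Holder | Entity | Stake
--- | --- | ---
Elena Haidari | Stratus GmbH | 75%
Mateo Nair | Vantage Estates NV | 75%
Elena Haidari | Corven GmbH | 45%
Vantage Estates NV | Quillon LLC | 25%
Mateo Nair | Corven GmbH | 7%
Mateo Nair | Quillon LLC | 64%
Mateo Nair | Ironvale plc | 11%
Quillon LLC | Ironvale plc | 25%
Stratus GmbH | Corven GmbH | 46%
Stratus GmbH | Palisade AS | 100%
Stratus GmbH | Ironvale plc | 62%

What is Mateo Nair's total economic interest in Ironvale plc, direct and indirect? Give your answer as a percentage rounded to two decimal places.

31.69%

Mateo reaches Ironvale along 3 paths.
Direct stake: 11% = 11%.
Via Vantage → Quillon: 75% × 25% × 25% = 4.6875%.
Via Quillon: 64% × 25% = 16%.
Total: 11% + 4.6875% + 16% = 31.6875%.
Rounded: 31.69%.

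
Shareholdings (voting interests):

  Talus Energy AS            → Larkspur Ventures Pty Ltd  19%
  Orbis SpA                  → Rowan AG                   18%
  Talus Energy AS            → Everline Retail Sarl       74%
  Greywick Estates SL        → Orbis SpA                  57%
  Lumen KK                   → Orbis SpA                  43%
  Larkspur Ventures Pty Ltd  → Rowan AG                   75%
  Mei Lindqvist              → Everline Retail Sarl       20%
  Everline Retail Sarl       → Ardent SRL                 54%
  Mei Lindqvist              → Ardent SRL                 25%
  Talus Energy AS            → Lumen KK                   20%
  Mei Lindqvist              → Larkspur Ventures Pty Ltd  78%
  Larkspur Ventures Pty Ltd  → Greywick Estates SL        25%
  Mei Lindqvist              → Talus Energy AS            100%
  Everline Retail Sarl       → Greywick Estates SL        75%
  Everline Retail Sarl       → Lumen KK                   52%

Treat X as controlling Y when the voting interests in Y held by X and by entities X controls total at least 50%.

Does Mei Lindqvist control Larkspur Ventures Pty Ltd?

Mei holds 100% of Talus, so Mei controls Talus.
Talus and Mei together hold 19% + 78% = 97% of Larkspur, so Mei controls Larkspur.

Yes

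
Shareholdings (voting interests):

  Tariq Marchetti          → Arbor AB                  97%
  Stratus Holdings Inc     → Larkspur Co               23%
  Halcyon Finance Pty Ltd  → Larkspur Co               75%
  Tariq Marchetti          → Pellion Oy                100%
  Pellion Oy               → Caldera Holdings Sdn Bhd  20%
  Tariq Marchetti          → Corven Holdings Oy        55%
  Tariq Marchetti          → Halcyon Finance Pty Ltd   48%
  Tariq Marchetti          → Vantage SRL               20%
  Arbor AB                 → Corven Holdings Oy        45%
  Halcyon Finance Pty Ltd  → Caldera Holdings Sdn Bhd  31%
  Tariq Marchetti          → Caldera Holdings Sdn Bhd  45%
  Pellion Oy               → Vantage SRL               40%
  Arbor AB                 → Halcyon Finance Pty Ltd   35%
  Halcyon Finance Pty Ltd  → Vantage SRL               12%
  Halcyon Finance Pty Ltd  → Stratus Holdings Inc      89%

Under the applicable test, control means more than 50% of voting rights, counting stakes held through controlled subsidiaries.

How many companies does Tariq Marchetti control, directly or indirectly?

Tariq holds 100% of Pellion, so Tariq controls Pellion.
Tariq holds 97% of Arbor, so Tariq controls Arbor.
Arbor and Tariq together hold 35% + 48% = 83% of Halcyon, so Tariq controls Halcyon.
Tariq and Arbor together hold 55% + 45% = 100% of Corven, so Tariq controls Corven.
Tariq and Halcyon and Pellion together hold 45% + 31% + 20% = 96% of Caldera, so Tariq controls Caldera.
Halcyon holds 89% of Stratus, so Tariq controls Stratus.
Pellion and Halcyon and Tariq together hold 40% + 12% + 20% = 72% of Vantage, so Tariq controls Vantage.
Stratus and Halcyon together hold 23% + 75% = 98% of Larkspur, so Tariq controls Larkspur.
Tariq controls 8 companies.

8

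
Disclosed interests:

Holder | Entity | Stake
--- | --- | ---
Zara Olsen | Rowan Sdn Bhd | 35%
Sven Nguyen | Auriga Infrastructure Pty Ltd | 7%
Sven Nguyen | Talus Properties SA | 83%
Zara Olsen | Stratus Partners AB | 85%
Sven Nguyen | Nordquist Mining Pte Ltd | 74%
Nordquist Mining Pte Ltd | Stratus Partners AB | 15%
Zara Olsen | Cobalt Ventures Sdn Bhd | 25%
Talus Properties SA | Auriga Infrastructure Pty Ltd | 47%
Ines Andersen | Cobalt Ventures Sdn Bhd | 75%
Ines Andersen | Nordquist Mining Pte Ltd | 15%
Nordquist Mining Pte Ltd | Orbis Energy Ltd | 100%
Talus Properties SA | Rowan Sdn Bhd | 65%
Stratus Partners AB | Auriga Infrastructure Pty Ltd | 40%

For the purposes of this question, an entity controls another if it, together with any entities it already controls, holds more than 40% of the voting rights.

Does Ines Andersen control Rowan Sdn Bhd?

Ines holds 75% of Cobalt, so Ines controls Cobalt.
Neither Ines nor any entity Ines controls holds any voting interest in Rowan.
So Ines does not control Rowan.

No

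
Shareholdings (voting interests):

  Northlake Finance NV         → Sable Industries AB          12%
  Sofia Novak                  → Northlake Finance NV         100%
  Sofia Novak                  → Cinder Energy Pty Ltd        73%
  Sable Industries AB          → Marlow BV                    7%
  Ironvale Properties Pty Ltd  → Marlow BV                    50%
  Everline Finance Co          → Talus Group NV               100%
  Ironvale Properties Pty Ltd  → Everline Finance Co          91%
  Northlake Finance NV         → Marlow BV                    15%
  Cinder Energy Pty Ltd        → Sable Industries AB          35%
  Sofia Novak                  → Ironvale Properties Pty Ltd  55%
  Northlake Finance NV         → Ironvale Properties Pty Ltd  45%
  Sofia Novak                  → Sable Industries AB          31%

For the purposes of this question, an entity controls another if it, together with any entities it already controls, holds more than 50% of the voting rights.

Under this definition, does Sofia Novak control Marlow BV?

Yes

Sofia holds 100% of Northlake, so Sofia controls Northlake.
Sofia and Northlake together hold 55% + 45% = 100% of Ironvale, so Sofia controls Ironvale.
Sofia holds 73% of Cinder, so Sofia controls Cinder.
Cinder and Sofia and Northlake together hold 35% + 31% + 12% = 78% of Sable, so Sofia controls Sable.
Northlake and Sable and Ironvale together hold 15% + 7% + 50% = 72% of Marlow, so Sofia controls Marlow.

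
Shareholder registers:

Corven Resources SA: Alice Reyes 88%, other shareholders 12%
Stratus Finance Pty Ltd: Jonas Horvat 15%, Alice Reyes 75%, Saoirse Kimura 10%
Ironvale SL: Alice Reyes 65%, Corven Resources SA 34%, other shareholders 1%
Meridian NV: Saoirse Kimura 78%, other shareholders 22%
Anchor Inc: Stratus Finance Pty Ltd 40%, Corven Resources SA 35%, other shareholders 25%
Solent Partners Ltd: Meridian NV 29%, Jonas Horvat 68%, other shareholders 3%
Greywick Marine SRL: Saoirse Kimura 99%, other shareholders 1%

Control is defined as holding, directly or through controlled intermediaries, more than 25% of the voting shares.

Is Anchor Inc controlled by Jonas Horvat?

No

Jonas holds 68% of Solent, so Jonas controls Solent.
Neither Jonas nor any entity Jonas controls holds any voting interest in Anchor.
So Jonas does not control Anchor.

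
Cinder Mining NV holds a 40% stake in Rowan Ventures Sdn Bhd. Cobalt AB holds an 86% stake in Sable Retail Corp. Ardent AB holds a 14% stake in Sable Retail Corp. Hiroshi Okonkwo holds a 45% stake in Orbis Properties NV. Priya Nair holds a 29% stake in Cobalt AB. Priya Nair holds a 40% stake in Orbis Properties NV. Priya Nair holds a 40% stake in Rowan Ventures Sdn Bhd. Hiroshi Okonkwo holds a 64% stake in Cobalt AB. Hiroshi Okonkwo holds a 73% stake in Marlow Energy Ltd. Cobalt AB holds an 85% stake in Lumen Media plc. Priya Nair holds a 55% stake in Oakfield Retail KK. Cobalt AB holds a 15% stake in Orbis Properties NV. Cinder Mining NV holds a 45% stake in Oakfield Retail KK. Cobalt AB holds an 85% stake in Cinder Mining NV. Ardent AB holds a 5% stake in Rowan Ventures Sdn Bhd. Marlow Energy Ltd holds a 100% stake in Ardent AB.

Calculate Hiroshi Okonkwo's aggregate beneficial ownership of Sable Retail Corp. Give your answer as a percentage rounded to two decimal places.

Hiroshi reaches Sable along 2 paths.
Via Marlow → Ardent: 73% × 100% × 14% = 10.22%.
Via Cobalt: 64% × 86% = 55.04%.
Total: 10.22% + 55.04% = 65.26%.

65.26%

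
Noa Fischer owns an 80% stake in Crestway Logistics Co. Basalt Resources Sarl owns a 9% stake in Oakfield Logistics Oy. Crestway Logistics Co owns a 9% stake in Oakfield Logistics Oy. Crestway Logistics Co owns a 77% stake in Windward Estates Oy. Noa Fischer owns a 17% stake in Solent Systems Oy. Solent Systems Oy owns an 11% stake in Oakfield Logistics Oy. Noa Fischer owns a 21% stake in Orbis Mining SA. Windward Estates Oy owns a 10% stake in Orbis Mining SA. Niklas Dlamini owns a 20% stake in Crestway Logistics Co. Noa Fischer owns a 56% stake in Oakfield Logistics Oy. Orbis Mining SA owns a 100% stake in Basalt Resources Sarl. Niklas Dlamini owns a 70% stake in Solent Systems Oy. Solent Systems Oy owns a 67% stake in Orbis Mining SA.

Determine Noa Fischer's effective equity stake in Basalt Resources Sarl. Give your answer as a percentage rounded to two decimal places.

38.55%

Noa reaches Basalt along 3 paths.
Via Solent → Orbis: 17% × 67% × 100% = 11.39%.
Via Orbis: 21% × 100% = 21%.
Via Crestway → Windward → Orbis: 80% × 77% × 10% × 100% = 6.16%.
Total: 11.39% + 21% + 6.16% = 38.55%.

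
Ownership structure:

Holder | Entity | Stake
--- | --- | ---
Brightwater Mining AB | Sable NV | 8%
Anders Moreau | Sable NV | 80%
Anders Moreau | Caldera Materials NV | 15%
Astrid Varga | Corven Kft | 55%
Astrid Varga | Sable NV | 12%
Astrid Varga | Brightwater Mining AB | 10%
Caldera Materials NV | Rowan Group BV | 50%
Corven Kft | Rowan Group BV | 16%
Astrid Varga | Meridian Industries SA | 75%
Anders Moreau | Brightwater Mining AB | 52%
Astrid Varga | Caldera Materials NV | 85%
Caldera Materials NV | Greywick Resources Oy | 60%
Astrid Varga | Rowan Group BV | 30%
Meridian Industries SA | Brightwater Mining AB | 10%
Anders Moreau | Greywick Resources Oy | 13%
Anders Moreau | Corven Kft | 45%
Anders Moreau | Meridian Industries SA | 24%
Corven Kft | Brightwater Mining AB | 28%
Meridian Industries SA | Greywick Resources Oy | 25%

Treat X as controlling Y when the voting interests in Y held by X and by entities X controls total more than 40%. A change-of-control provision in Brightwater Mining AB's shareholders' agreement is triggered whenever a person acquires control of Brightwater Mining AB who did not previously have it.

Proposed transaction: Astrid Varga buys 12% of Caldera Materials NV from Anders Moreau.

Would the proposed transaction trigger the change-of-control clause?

No

The purchase adds only to Astrid's holdings (Anders's stake shrinks), so Astrid is the only person who could newly come to control Brightwater.
Astrid holds 75% of Meridian, so Astrid controls Meridian.
Astrid holds 55% of Corven, so Astrid controls Corven.
Meridian and Astrid and Corven together hold 10% + 10% + 28% = 48% of Brightwater, so Astrid controls Brightwater.
So Astrid already controls Brightwater before the transaction.
After the purchase, Astrid's direct stake in Caldera rises to 85% + 12% = 97%, and Anders's stake falls to 3%.
Astrid controlled Brightwater already, so this is not a new person acquiring control; every other person's position is unchanged or reduced.
No new person acquires control, so the clause is not triggered.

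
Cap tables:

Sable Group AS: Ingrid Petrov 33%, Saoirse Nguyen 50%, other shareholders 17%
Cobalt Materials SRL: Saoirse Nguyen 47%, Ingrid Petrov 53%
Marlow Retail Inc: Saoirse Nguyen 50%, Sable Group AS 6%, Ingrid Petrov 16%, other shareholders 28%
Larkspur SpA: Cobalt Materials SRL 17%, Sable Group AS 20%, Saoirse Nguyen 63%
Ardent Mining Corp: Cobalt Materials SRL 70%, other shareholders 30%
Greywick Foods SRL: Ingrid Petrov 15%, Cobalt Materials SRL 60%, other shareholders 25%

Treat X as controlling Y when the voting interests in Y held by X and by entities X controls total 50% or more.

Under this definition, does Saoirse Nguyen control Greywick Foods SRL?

Saoirse holds 50% of Sable, so Saoirse controls Sable.
Saoirse and Sable together hold 50% + 6% = 56% of Marlow, so Saoirse controls Marlow.
Sable and Saoirse together hold 20% + 63% = 83% of Larkspur, so Saoirse controls Larkspur.
Neither Saoirse nor any entity Saoirse controls holds any voting interest in Greywick.
So Saoirse does not control Greywick.

No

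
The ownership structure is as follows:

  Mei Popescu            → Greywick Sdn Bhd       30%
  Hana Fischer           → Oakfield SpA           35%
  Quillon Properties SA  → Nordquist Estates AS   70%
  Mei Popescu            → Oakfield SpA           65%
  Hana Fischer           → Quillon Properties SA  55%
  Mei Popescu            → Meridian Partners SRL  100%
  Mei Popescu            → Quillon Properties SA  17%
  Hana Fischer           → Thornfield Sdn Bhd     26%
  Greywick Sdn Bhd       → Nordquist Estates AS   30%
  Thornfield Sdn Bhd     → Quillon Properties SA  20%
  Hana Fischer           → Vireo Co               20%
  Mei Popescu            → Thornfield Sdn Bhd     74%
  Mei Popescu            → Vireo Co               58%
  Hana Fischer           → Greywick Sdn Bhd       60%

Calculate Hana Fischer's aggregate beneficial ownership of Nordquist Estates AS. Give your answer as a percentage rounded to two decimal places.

Hana reaches Nordquist along 3 paths.
Via Quillon: 55% × 70% = 38.5%.
Via Thornfield → Quillon: 26% × 20% × 70% = 3.64%.
Via Greywick: 60% × 30% = 18%.
Total: 38.5% + 3.64% + 18% = 60.14%.

60.14%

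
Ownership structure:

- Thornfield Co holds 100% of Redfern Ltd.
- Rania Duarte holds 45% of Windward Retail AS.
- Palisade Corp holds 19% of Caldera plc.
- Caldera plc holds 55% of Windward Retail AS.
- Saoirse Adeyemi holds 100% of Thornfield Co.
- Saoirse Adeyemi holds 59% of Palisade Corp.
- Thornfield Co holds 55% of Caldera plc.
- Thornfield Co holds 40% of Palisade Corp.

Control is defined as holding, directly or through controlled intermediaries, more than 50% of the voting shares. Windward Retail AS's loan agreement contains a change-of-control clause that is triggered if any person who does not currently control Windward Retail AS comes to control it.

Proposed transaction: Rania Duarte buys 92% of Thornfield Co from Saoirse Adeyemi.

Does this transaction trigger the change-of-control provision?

Yes

The purchase adds only to Rania's holdings (Saoirse's stake shrinks), so Rania is the only person who could newly come to control Windward.
Rania's largest direct stake is 45% in Windward, which does not meet the threshold, so Rania controls no company.
In Windward, Rania's side holds only 45%, not > 50%.
So before the transaction, Rania does not control Windward.
After the purchase, Rania holds 92% of Thornfield directly, and Saoirse's stake falls to 8%.
Rania holds 92% of Thornfield, so Rania controls Thornfield.
Thornfield holds 55% of Caldera, so Rania controls Caldera.
Caldera and Rania together hold 55% + 45% = 100% of Windward, so Rania controls Windward.
Rania did not control Windward before and does after, so the clause is triggered.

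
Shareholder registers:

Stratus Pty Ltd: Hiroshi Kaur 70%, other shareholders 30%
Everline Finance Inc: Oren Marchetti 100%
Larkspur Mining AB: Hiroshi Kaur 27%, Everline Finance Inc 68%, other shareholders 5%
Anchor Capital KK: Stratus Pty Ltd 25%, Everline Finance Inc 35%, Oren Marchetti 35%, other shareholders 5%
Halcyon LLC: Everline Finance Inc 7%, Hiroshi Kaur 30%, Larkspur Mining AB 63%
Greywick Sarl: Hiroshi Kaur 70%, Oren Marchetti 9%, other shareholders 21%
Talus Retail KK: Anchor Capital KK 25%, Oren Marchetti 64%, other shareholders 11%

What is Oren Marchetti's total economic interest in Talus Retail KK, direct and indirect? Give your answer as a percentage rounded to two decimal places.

81.50%

Oren reaches Talus along 3 paths.
Via Everline → Anchor: 100% × 35% × 25% = 8.75%.
Via Anchor: 35% × 25% = 8.75%.
Direct stake: 64% = 64%.
Total: 8.75% + 8.75% + 64% = 81.5%.
Rounded: 81.50%.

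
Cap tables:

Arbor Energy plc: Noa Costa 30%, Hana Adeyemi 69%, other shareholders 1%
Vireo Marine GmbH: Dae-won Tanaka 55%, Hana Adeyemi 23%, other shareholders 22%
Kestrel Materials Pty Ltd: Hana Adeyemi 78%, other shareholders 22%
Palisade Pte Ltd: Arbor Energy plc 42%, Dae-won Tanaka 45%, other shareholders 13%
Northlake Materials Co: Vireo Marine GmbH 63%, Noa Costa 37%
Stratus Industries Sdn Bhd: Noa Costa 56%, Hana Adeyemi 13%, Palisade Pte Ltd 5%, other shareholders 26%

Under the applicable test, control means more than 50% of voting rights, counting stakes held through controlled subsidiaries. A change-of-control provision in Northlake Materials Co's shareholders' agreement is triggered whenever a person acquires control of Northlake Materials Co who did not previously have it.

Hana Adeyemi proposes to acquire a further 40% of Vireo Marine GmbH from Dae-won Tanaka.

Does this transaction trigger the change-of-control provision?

Yes

The purchase adds only to Hana's holdings (Dae-won's stake shrinks), so Hana is the only person who could newly come to control Northlake.
Hana holds 69% of Arbor, so Hana controls Arbor.
Hana holds 78% of Kestrel, so Hana controls Kestrel.
Neither Hana nor any entity Hana controls holds any voting interest in Northlake.
So before the transaction, Hana does not control Northlake.
After the purchase, Hana's direct stake in Vireo rises to 23% + 40% = 63%, and Dae-won's stake falls to 15%.
Hana holds 63% of Vireo, so Hana controls Vireo.
Vireo holds 63% of Northlake, so Hana controls Northlake.
Hana did not control Northlake before and does after, so the clause is triggered.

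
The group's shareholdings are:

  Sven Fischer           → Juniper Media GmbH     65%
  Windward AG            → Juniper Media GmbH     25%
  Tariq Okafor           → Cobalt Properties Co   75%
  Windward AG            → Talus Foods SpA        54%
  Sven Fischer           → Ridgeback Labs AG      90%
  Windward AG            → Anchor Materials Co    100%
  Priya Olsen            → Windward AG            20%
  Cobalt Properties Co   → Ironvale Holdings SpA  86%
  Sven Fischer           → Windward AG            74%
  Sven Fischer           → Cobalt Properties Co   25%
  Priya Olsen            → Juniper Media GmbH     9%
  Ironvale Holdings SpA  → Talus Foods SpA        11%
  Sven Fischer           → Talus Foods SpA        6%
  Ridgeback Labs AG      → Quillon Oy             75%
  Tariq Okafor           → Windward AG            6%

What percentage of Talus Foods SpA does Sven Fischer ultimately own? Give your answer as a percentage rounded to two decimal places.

Sven reaches Talus along 3 paths.
Via Cobalt → Ironvale: 25% × 86% × 11% = 2.365%.
Direct stake: 6% = 6%.
Via Windward: 74% × 54% = 39.96%.
Total: 2.365% + 6% + 39.96% = 48.325%.
Rounded: 48.33%.

48.33%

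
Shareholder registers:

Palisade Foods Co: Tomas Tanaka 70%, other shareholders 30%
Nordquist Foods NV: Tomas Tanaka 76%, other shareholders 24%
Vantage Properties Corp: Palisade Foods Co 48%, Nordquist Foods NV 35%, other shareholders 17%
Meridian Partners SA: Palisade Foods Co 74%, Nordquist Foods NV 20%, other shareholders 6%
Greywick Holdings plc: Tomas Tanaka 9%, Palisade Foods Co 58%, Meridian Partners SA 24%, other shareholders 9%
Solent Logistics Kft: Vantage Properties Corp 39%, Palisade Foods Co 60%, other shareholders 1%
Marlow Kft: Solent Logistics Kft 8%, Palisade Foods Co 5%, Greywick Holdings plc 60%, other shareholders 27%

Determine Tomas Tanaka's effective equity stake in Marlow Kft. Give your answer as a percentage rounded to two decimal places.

Tomas reaches Marlow along 8 paths.
Via Palisade → Vantage → Solent: 70% × 48% × 39% × 8% = 1.04832%.
Via Nordquist → Vantage → Solent: 76% × 35% × 39% × 8% = 0.82992%.
Via Palisade → Solent: 70% × 60% × 8% = 3.36%.
Via Palisade: 70% × 5% = 3.5%.
Via Greywick: 9% × 60% = 5.4%.
Via Palisade → Greywick: 70% × 58% × 60% = 24.36%.
Via Palisade → Meridian → Greywick: 70% × 74% × 24% × 60% = 7.4592%.
Via Nordquist → Meridian → Greywick: 76% × 20% × 24% × 60% = 2.1888%.
Total: 1.04832% + 0.82992% + 3.36% + 3.5% + 5.4% + 24.36% + 7.4592% + 2.1888% = 48.14624%.
Rounded: 48.15%.

48.15%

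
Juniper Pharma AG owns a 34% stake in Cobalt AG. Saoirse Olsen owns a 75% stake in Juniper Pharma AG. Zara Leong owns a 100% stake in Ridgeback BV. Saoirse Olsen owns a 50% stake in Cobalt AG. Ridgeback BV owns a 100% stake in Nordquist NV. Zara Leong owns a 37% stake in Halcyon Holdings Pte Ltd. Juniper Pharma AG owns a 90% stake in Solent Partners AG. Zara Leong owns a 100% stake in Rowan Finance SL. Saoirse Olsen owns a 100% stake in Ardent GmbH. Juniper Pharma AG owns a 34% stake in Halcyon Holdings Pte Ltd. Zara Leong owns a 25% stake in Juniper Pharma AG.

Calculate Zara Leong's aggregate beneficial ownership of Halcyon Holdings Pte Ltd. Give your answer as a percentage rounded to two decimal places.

45.50%

Zara reaches Halcyon along 2 paths.
Direct stake: 37% = 37%.
Via Juniper: 25% × 34% = 8.5%.
Total: 37% + 8.5% = 45.5%.
Rounded: 45.50%.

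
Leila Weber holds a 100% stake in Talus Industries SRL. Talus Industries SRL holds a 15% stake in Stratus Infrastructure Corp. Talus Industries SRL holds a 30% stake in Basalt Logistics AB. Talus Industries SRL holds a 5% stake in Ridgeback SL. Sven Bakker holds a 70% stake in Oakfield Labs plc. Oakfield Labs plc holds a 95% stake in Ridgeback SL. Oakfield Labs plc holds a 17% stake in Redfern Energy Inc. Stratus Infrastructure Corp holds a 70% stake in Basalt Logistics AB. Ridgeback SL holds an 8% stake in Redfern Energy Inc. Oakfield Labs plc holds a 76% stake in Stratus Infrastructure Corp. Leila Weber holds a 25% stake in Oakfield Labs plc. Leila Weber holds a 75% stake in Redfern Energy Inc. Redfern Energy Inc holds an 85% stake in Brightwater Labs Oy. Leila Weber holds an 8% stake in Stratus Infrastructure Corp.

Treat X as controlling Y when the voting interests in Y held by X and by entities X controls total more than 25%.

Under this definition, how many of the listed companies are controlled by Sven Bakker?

Sven holds 70% of Oakfield, so Sven controls Oakfield.
Oakfield holds 95% of Ridgeback, so Sven controls Ridgeback.
Oakfield holds 76% of Stratus, so Sven controls Stratus.
Stratus holds 70% of Basalt, so Sven controls Basalt.
No other company's threshold is met.
Sven controls 4 companies.

4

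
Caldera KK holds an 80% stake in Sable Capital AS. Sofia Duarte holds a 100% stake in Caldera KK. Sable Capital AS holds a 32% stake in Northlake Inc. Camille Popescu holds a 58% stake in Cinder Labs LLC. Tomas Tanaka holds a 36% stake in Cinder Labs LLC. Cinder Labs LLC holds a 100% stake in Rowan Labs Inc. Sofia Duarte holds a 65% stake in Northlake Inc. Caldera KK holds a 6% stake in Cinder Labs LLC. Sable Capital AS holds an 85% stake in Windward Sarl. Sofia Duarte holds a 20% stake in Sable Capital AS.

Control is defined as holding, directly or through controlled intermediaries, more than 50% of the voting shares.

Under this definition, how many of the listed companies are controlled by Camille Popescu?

Camille holds 58% of Cinder, so Camille controls Cinder.
Cinder holds 100% of Rowan, so Camille controls Rowan.
No other company's threshold is met.
Camille controls 2 companies.

2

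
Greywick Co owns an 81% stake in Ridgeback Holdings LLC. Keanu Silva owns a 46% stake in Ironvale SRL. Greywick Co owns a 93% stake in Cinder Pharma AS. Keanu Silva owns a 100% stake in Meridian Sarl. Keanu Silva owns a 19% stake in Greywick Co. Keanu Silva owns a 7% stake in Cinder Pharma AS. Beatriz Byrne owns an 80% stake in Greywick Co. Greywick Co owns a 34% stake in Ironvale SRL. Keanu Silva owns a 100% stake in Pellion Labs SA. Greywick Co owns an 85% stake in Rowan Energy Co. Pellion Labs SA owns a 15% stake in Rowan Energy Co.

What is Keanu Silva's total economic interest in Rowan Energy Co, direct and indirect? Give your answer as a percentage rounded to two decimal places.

31.15%

Keanu reaches Rowan along 2 paths.
Via Pellion: 100% × 15% = 15%.
Via Greywick: 19% × 85% = 16.15%.
Total: 15% + 16.15% = 31.15%.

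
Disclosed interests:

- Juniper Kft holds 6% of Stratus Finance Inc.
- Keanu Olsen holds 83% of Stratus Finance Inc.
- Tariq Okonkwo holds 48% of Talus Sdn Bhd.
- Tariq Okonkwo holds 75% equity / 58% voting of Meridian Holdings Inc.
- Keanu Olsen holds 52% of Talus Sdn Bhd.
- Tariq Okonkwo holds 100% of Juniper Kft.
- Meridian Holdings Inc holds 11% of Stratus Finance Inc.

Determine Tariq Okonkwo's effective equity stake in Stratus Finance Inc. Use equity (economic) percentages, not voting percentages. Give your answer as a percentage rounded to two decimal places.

Tariq reaches Stratus along 2 paths.
Via Meridian: 75% × 11% = 8.25%.
Via Juniper: 100% × 6% = 6%.
Total: 8.25% + 6% = 14.25%.

14.25%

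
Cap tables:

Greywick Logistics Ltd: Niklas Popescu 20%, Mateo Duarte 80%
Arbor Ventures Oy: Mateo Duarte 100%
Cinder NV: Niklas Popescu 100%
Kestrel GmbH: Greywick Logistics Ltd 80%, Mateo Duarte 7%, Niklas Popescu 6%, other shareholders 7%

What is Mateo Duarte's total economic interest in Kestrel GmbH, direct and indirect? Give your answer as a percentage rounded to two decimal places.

Mateo reaches Kestrel along 2 paths.
Via Greywick: 80% × 80% = 64%.
Direct stake: 7% = 7%.
Total: 64% + 7% = 71%.
Rounded: 71.00%.

71.00%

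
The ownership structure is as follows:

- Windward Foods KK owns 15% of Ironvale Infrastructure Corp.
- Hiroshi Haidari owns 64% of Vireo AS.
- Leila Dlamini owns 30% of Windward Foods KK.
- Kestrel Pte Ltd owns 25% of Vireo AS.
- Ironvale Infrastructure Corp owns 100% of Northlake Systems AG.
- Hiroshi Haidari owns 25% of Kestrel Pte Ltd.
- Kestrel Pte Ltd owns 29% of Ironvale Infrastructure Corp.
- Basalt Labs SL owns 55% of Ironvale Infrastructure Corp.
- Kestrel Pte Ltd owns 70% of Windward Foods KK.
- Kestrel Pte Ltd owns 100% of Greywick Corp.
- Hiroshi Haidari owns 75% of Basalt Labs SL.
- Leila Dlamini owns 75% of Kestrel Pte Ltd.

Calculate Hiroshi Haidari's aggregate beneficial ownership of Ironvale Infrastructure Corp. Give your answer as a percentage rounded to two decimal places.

51.13%

Hiroshi reaches Ironvale along 3 paths.
Via Kestrel → Windward: 25% × 70% × 15% = 2.625%.
Via Basalt: 75% × 55% = 41.25%.
Via Kestrel: 25% × 29% = 7.25%.
Total: 2.625% + 41.25% + 7.25% = 51.125%.
Rounded: 51.13%.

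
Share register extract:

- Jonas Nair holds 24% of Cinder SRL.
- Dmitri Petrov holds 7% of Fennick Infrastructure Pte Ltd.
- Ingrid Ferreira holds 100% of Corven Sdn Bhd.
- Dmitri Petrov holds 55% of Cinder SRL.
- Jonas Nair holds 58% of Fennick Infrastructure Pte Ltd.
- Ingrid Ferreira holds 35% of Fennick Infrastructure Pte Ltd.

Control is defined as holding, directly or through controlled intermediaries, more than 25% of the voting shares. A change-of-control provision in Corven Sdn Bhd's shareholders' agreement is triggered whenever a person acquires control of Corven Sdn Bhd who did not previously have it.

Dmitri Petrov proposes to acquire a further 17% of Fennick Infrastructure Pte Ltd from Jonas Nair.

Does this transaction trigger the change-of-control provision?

The purchase adds only to Dmitri's holdings (Jonas's stake shrinks), so Dmitri is the only person who could newly come to control Corven.
Dmitri holds 55% of Cinder, so Dmitri controls Cinder.
Neither Dmitri nor any entity Dmitri controls holds any voting interest in Corven.
So before the transaction, Dmitri does not control Corven.
After the purchase, Dmitri's direct stake in Fennick rises to 7% + 17% = 24%, and Jonas's stake falls to 41%.
Dmitri's side now holds 24% of Fennick, not > 25%, so Dmitri still does not control Fennick.
After the transaction, neither Dmitri nor any entity Dmitri controls holds a voting interest in Corven, so Dmitri still does not control it.
No new person acquires control, so the clause is not triggered.

No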